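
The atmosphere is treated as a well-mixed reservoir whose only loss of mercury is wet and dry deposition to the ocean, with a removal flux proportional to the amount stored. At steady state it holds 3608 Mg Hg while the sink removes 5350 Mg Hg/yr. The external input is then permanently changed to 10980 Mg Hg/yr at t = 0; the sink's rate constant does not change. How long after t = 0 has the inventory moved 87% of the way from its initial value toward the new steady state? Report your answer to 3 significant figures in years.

1.38 yr

τ = M₀/F₀ = 3608/5350 = 0.6744 yr.
The remaining gap fraction is e^(−t/τ); 87% covered ⇒ e^(−t/τ) = 0.130.
t = −τ ln(0.130) = 0.6744 × 2.040 = 1.376 yr.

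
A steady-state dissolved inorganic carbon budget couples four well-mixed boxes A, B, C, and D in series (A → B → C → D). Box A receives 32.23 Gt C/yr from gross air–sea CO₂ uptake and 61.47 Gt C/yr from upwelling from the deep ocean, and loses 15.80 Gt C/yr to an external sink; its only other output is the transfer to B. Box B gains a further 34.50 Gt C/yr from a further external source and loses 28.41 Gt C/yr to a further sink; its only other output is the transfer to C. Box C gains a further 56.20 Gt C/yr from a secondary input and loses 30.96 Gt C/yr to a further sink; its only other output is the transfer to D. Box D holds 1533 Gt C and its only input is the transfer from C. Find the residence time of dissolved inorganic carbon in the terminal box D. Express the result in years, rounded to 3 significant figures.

Box A: F(A→B) = (32.23 + 61.47) − 15.80 = 77.900 Gt C/yr.
Box B: F(B→C) = (77.900 + 34.50) − 28.41 = 83.990 Gt C/yr.
Box C: F(C→D) = (83.990 + 56.20) − 30.96 = 109.23 Gt C/yr.
Box D throughput = its input = 109.23 Gt C/yr; τ = 1533 / 109.23 = 14.03 yr.

14.0 yr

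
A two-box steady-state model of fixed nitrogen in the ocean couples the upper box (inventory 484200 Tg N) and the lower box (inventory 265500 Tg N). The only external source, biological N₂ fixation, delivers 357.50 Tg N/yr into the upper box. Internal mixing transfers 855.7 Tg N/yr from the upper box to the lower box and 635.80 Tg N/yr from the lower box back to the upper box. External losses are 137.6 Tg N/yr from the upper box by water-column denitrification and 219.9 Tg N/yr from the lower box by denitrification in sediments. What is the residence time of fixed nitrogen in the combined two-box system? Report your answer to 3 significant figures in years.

2100 yr

For the system as a whole, the A↔B exchange is internal and contributes nothing to the throughput; only the external sinks remove mass.
M_total = 484200 + 265500 = 749700 Tg N.
ΣF_external_out = 137.6 + 219.9 = 357.50 Tg N/yr.
τ = M_total / ΣF_ext = 749700 / 357.50 = 2097 yr.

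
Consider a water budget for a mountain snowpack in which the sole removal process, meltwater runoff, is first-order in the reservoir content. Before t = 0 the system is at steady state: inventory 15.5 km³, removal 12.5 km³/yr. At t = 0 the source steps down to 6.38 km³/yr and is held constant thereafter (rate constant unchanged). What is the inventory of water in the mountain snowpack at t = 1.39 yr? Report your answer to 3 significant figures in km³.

The sink rate constant is k = F₀/M₀ = 12.5/15.5 = 0.8065 yr⁻¹.
Solving dM/dt = F₁ − kM with M(0) = M₀ gives M(t) = F₁/k + (M₀ − F₁/k)·e^(−kt).
F₁/k = 6.38/0.8065 = 7.9112 km³; kt = 0.8065 × 1.39 = 1.121, e^(−kt) = 0.3260.
M(1.39) = 7.9112 + (15.5 − 7.9112) × 0.3260 = 7.9112 + 2.474 = 10.385 km³.

10.4 km³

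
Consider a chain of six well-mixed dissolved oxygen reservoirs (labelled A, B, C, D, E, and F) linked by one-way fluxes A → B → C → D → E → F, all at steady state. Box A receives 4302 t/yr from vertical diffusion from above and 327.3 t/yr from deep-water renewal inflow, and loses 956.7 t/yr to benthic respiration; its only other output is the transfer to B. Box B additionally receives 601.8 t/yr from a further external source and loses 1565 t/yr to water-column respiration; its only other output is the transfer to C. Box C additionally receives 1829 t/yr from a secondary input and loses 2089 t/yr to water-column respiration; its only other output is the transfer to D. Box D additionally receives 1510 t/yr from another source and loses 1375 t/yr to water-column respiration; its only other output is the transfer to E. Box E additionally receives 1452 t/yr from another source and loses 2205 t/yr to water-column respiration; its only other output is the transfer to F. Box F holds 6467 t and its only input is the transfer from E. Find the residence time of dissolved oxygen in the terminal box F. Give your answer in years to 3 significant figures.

3.53 yr

Box A: F(A→B) = (4302 + 327.3) − 956.7 = 3672.6 t/yr.
Box B: F(B→C) = (3672.6 + 601.8) − 1565 = 2709.4 t/yr.
Box C: F(C→D) = (2709.4 + 1829) − 2089 = 2449.4 t/yr.
Box D: F(D→E) = (2449.4 + 1510) − 1375 = 2584.4 t/yr.
Box E: F(E→F) = (2584.4 + 1452) − 2205 = 1831.4 t/yr.
Box F throughput = its input = 1831.4 t/yr; τ = 6467 / 1831.4 = 3.531 yr.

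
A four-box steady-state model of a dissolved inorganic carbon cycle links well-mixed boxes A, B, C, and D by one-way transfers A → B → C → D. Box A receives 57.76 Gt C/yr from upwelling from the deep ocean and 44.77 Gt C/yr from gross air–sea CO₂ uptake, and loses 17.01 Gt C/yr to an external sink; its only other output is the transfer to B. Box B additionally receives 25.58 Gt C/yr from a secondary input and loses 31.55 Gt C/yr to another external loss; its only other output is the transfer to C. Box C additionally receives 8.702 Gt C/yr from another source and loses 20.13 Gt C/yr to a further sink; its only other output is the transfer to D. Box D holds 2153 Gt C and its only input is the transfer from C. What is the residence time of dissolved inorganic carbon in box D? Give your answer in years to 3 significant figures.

31.6 yr

Box A: F(A→B) = (57.76 + 44.77) − 17.01 = 85.520 Gt C/yr.
Box B: F(B→C) = (85.520 + 25.58) − 31.55 = 79.550 Gt C/yr.
Box C: F(C→D) = (79.550 + 8.702) − 20.13 = 68.122 Gt C/yr.
Box D throughput = its input = 68.122 Gt C/yr; τ = 2153 / 68.122 = 31.61 yr.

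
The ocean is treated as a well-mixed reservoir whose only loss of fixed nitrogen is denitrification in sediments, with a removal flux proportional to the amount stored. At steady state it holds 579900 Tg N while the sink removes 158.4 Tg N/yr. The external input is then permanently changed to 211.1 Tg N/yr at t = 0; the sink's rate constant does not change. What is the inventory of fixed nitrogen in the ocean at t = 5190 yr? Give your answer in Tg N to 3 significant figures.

726000 Tg N

τ = M₀/F₀ = 579900/158.4 = 3661 yr; rate constant k = 1/τ.
New steady state M_∞ = F₁/k = F₁·τ = 211.1 × 3661 = 772830 Tg N.
M(t) = M_∞ + (M₀ − M_∞)·e^(−t/τ); t/τ = 5190/3661 = 1.418, so e^(−t/τ) = 0.2423.
M(t) = 772830 − 192900 × 0.2423 = 726090 Tg N.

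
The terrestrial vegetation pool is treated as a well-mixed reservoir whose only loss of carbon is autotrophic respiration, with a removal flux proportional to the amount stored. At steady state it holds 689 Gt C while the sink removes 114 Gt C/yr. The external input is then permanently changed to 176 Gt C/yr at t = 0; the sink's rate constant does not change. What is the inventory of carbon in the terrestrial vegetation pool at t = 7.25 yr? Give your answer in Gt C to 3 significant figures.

τ = M₀/F₀ = 689/114 = 6.044 yr; rate constant k = 1/τ.
New steady state M_∞ = F₁/k = F₁·τ = 176 × 6.044 = 1063.7 Gt C.
M(t) = M_∞ + (M₀ − M_∞)·e^(−t/τ); t/τ = 7.25/6.044 = 1.200, so e^(−t/τ) = 0.3013.
M(t) = 1063.7 − 374.7 × 0.3013 = 950.81 Gt C.

951 Gt C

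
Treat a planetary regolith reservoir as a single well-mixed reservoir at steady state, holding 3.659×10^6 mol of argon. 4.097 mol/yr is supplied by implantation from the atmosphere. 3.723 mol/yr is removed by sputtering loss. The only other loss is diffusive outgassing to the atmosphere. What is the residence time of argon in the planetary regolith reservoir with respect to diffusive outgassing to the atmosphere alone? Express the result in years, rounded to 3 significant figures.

At steady state ΣF_in = ΣF_out.
ΣF_in = 4.0970 mol/yr.
Diffusive outgassing to the atmosphere flux = ΣF_in − (3.723) = 4.0970 − 3.723 = 0.3740 mol/yr.
τ = M / F = 3.659×10^6 / 0.3740 = 9.783×10^6 yr.

9.78×10^6 yr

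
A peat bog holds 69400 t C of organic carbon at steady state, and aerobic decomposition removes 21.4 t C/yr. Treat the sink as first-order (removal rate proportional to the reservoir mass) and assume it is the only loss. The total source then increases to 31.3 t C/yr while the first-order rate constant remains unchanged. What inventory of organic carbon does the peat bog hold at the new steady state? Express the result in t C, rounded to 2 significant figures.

100000 t C

Rate constant k = F/M = 21.4 / 69400 = 0.0003084 yr⁻¹.
At the new steady state, source = k·M_new ⇒ M_new = 31.3 / 0.0003084 = 101500 t C.
(Equivalently M_new = M × F_new/F_old = 69400 × 31.3/21.4.)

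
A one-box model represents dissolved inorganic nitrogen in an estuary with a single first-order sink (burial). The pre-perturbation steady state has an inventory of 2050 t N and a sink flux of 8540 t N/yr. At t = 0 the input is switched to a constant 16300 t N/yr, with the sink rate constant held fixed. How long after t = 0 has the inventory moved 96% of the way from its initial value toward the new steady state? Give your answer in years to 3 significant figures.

0.773 yr

τ = M₀/F₀ = 2050/8540 = 0.2400 yr.
The remaining gap fraction is e^(−t/τ); 96% covered ⇒ e^(−t/τ) = 0.0400.
t = −τ ln(0.0400) = 0.2400 × 3.219 = 0.7727 yr.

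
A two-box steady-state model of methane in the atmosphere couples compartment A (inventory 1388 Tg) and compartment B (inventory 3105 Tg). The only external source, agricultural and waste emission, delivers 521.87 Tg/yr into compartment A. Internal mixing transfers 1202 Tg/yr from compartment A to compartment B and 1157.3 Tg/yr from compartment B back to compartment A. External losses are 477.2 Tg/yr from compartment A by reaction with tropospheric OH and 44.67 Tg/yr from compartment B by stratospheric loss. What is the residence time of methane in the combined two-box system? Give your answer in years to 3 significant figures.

Treat the two boxes together as one reservoir: the mixing fluxes between them are internal recycling, so τ = ΣM / Σ(external losses).
M_total = 1388 + 3105 = 4493.0 Tg.
ΣF_external_out = 477.2 + 44.67 = 521.87 Tg/yr.
τ = M_total / ΣF_ext = 4493.0 / 521.87 = 8.609 yr.

8.61 yr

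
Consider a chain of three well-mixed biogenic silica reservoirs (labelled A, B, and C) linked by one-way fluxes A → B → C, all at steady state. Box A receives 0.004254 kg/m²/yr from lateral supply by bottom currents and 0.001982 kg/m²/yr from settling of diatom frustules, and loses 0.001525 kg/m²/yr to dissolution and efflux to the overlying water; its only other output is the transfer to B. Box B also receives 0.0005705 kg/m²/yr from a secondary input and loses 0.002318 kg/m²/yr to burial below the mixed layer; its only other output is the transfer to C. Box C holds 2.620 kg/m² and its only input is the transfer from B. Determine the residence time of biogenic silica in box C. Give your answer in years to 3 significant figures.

Box A: F(A→B) = (0.004254 + 0.001982) − 0.001525 = 0.0047110 kg/m²/yr.
Box B: F(B→C) = (0.0047110 + 0.0005705) − 0.002318 = 0.0029635 kg/m²/yr.
Box C throughput = its input = 0.0029635 kg/m²/yr; τ = 2.620 / 0.0029635 = 884.1 yr.

884 yr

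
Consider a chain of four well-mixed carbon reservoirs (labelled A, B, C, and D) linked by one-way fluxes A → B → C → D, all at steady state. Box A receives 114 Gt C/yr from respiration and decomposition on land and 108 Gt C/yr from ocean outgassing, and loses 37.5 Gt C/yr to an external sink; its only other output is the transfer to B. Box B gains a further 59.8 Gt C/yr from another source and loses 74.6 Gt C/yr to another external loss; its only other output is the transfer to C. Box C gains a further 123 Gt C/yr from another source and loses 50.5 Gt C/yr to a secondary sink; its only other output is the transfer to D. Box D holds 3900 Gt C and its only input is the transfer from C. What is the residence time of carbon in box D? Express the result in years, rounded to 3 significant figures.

16.1 yr

Box A: F(A→B) = (114 + 108) − 37.5 = 184.50 Gt C/yr.
Box B: F(B→C) = (184.50 + 59.8) − 74.6 = 169.70 Gt C/yr.
Box C: F(C→D) = (169.70 + 123) − 50.5 = 242.20 Gt C/yr.
Box D throughput = its input = 242.20 Gt C/yr; τ = 3900 / 242.20 = 16.10 yr.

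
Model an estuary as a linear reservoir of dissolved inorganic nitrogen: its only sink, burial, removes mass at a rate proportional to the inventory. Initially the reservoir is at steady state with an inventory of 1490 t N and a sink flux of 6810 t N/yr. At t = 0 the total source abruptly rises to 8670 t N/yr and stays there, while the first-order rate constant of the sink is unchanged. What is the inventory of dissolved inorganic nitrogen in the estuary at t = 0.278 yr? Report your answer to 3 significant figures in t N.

1780 t N

The sink rate constant is k = F₀/M₀ = 6810/1490 = 4.570 yr⁻¹.
Solving dM/dt = F₁ − kM with M(0) = M₀ gives M(t) = F₁/k + (M₀ − F₁/k)·e^(−kt).
F₁/k = 8670/4.570 = 1897.0 t N; kt = 4.570 × 0.278 = 1.271, e^(−kt) = 0.2807.
M(0.278) = 1897.0 + (1490 − 1897.0) × 0.2807 = 1897.0 − 114.2 = 1782.7 t N.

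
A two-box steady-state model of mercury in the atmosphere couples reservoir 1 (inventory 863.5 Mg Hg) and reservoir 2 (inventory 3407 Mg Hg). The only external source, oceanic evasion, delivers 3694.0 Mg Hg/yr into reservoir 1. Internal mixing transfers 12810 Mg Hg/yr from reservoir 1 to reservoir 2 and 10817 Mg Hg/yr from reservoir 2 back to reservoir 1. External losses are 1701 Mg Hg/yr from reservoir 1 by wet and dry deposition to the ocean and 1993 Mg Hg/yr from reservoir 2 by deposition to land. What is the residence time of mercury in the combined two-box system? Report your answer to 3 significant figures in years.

Residence time in the combined system uses the total inventory and the total *external* removal — internal exchanges between the two boxes cancel.
M_total = 863.5 + 3407 = 4270.5 Mg Hg.
ΣF_external_out = 1701 + 1993 = 3694.0 Mg Hg/yr.
τ = M_total / ΣF_ext = 4270.5 / 3694.0 = 1.156 yr.

1.16 yr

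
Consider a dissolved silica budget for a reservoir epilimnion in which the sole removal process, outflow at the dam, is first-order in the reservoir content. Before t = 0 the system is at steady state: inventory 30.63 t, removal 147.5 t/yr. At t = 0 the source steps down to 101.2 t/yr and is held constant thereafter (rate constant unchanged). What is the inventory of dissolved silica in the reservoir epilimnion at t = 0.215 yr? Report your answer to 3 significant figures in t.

24.4 t

Residence time τ = M₀/F₀ = 0.2077 yr. The eventual steady state is M_∞ = M₀·(F₁/F₀) = 30.63 × 101.2/147.5 = 21.015 t.
The anomaly ΔM(t) = M(t) − M_∞ decays as ΔM₀·e^(−t/τ) with ΔM₀ = 30.63 − 21.015 = 9.615 t.
At t = 0.215 yr, e^(−t/τ) = e^(−1.035) = 0.3551, so ΔM = 3.414 t and M = 21.015 + 3.414 = 24.430 t.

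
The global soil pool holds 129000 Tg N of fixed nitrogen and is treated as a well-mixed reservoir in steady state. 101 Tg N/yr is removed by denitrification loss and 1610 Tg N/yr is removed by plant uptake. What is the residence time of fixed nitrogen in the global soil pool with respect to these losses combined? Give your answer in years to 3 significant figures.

75.4 yr

Total removal = 101.0 + 1610 = 1711.0 Tg N/yr.
τ = M / ΣF_out = 129000 / 1711.0 = 75.39 yr.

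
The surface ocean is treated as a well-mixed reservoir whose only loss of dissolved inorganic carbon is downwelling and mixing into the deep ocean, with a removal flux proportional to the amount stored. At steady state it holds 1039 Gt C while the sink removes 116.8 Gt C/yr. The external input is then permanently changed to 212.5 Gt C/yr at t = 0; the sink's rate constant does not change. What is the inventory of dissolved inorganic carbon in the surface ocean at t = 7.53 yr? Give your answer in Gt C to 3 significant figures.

The sink rate constant is k = F₀/M₀ = 116.8/1039 = 0.1124 yr⁻¹.
Solving dM/dt = F₁ − kM with M(0) = M₀ gives M(t) = F₁/k + (M₀ − F₁/k)·e^(−kt).
F₁/k = 212.5/0.1124 = 1890.3 Gt C; kt = 0.1124 × 7.53 = 0.8465, e^(−kt) = 0.4289.
M(7.53) = 1890.3 + (1039 − 1890.3) × 0.4289 = 1890.3 − 365.1 = 1525.2 Gt C.

1530 Gt C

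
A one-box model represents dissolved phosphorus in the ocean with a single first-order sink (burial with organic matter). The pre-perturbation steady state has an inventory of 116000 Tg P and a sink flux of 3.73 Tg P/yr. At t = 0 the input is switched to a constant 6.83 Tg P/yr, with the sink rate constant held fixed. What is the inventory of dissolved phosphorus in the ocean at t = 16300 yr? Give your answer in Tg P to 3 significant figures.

155000 Tg P

Residence time τ = M₀/F₀ = 31100 yr. The eventual steady state is M_∞ = M₀·(F₁/F₀) = 116000 × 6.83/3.73 = 212410 Tg P.
The anomaly ΔM(t) = M(t) − M_∞ decays as ΔM₀·e^(−t/τ) with ΔM₀ = 116000 − 212410 = −96410 Tg P.
At t = 16300 yr, e^(−t/τ) = e^(−0.5241) = 0.5921, so ΔM = −57080 Tg P and M = 212410 − 57080 = 155330 Tg P.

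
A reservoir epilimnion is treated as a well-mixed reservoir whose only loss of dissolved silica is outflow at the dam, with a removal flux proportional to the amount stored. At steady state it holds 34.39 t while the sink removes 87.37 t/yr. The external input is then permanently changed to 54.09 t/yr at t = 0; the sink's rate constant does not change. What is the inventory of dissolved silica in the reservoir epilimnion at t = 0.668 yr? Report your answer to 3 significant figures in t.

23.7 t

Residence time τ = M₀/F₀ = 0.3936 yr. The eventual steady state is M_∞ = M₀·(F₁/F₀) = 34.39 × 54.09/87.37 = 21.291 t.
The anomaly ΔM(t) = M(t) − M_∞ decays as ΔM₀·e^(−t/τ) with ΔM₀ = 34.39 − 21.291 = 13.10 t.
At t = 0.668 yr, e^(−t/τ) = e^(−1.697) = 0.1832, so ΔM = 2.400 t and M = 21.291 + 2.400 = 23.691 t.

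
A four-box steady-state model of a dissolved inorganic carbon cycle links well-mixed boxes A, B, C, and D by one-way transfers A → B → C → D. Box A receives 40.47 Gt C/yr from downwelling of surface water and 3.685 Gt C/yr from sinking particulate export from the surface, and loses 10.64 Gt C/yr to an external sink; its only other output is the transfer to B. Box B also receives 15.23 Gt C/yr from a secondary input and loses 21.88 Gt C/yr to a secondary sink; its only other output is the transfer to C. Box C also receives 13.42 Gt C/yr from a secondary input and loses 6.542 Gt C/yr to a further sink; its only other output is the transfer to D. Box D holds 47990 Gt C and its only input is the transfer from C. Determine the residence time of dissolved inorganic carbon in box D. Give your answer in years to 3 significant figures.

1420 yr

Box A: F(A→B) = (40.47 + 3.685) − 10.64 = 33.515 Gt C/yr.
Box B: F(B→C) = (33.515 + 15.23) − 21.88 = 26.865 Gt C/yr.
Box C: F(C→D) = (26.865 + 13.42) − 6.542 = 33.743 Gt C/yr.
Box D throughput = its input = 33.743 Gt C/yr; τ = 47990 / 33.743 = 1422 yr.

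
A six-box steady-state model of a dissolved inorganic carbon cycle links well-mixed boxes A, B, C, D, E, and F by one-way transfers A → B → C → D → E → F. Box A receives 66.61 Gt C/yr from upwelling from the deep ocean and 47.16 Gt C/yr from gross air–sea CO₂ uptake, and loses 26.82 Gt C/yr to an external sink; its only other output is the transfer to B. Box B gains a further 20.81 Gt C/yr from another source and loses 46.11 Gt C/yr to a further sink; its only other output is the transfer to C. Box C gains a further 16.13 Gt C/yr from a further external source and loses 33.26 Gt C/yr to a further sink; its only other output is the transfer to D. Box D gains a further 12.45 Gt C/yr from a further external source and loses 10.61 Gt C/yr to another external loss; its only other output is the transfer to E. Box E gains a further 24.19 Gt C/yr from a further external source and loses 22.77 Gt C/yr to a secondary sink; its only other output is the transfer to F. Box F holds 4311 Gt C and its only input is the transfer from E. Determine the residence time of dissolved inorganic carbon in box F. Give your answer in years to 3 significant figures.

Box A: F(A→B) = (66.61 + 47.16) − 26.82 = 86.950 Gt C/yr.
Box B: F(B→C) = (86.950 + 20.81) − 46.11 = 61.650 Gt C/yr.
Box C: F(C→D) = (61.650 + 16.13) − 33.26 = 44.520 Gt C/yr.
Box D: F(D→E) = (44.520 + 12.45) − 10.61 = 46.360 Gt C/yr.
Box E: F(E→F) = (46.360 + 24.19) − 22.77 = 47.780 Gt C/yr.
Box F throughput = its input = 47.780 Gt C/yr; τ = 4311 / 47.780 = 90.23 yr.

90.2 yr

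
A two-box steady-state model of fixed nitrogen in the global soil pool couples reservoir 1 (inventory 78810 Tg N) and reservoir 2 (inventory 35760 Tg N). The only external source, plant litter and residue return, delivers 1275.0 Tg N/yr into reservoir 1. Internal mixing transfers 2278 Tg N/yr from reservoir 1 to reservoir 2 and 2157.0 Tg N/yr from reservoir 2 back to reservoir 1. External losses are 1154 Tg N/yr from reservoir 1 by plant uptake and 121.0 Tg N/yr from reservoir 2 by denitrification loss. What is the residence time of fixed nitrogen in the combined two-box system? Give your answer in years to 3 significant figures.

89.9 yr

Treat the two boxes together as one reservoir: the mixing fluxes between them are internal recycling, so τ = ΣM / Σ(external losses).
M_total = 78810 + 35760 = 114570 Tg N.
ΣF_external_out = 1154 + 121.0 = 1275.0 Tg N/yr.
τ = M_total / ΣF_ext = 114570 / 1275.0 = 89.86 yr.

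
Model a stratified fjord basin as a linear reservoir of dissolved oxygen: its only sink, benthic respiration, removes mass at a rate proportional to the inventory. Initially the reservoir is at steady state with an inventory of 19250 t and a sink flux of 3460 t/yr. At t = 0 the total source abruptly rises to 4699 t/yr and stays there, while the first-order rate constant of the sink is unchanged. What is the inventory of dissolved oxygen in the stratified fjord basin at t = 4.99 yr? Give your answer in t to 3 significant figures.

23300 t

τ = M₀/F₀ = 19250/3460 = 5.564 yr; rate constant k = 1/τ.
New steady state M_∞ = F₁/k = F₁·τ = 4699 × 5.564 = 26143 t.
M(t) = M_∞ + (M₀ − M_∞)·e^(−t/τ); t/τ = 4.99/5.564 = 0.8969, so e^(−t/τ) = 0.4078.
M(t) = 26143 − 6893 × 0.4078 = 23332 t.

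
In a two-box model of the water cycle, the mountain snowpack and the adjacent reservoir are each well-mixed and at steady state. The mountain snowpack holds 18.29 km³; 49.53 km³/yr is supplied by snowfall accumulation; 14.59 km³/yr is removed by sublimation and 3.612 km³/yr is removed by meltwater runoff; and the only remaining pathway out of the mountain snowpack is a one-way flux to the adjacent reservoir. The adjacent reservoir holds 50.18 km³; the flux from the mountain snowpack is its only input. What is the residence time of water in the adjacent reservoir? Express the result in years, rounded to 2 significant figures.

1.6 yr

Balance the mountain snowpack: ΣF_in = 49.530 km³/yr.
Flux to the adjacent reservoir = ΣF_in − (14.59 + 3.612) = 31.328 km³/yr.
At steady state the output of the adjacent reservoir equals its input, 31.328 km³/yr.
τ = M / F = 50.18 / 31.328 = 1.602 yr.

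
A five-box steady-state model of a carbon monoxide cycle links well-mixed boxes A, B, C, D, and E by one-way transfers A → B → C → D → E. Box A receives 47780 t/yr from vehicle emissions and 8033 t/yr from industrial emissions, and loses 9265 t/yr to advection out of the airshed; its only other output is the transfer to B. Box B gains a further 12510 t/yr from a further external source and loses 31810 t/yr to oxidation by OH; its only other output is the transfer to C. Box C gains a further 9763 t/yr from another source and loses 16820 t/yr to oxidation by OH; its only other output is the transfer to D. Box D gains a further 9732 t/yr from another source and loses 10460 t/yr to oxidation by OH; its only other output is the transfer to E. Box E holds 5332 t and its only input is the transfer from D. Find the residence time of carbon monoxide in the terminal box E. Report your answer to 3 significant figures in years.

Box A: F(A→B) = (47780 + 8033) − 9265 = 46548 t/yr.
Box B: F(B→C) = (46548 + 12510) − 31810 = 27248 t/yr.
Box C: F(C→D) = (27248 + 9763) − 16820 = 20191 t/yr.
Box D: F(D→E) = (20191 + 9732) − 10460 = 19463 t/yr.
Box E throughput = its input = 19463 t/yr; τ = 5332 / 19463 = 0.2740 yr.

0.274 yr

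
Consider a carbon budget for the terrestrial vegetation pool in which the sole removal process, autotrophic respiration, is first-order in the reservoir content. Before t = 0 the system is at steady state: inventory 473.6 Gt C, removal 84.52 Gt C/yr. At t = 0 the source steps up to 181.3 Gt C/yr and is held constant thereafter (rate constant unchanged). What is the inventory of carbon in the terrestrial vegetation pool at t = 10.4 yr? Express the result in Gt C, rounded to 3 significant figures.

τ = M₀/F₀ = 473.6/84.52 = 5.603 yr; rate constant k = 1/τ.
New steady state M_∞ = F₁/k = F₁·τ = 181.3 × 5.603 = 1015.9 Gt C.
M(t) = M_∞ + (M₀ − M_∞)·e^(−t/τ); t/τ = 10.4/5.603 = 1.856, so e^(−t/τ) = 0.1563.
M(t) = 1015.9 − 542.3 × 0.1563 = 931.14 Gt C.

931 Gt C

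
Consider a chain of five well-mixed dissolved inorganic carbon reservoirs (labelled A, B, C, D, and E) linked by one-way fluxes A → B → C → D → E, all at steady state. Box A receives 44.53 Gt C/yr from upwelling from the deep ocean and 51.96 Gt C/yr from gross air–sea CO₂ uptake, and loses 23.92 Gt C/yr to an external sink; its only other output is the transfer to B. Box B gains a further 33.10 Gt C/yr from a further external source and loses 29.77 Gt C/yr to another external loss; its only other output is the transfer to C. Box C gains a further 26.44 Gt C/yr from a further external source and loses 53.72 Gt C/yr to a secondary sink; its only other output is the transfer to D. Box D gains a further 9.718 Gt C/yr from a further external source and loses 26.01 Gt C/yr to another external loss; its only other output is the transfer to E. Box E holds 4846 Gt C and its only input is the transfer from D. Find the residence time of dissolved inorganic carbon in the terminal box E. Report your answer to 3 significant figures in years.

150 yr

Box A: F(A→B) = (44.53 + 51.96) − 23.92 = 72.570 Gt C/yr.
Box B: F(B→C) = (72.570 + 33.10) − 29.77 = 75.900 Gt C/yr.
Box C: F(C→D) = (75.900 + 26.44) − 53.72 = 48.620 Gt C/yr.
Box D: F(D→E) = (48.620 + 9.718) − 26.01 = 32.328 Gt C/yr.
Box E throughput = its input = 32.328 Gt C/yr; τ = 4846 / 32.328 = 149.9 yr.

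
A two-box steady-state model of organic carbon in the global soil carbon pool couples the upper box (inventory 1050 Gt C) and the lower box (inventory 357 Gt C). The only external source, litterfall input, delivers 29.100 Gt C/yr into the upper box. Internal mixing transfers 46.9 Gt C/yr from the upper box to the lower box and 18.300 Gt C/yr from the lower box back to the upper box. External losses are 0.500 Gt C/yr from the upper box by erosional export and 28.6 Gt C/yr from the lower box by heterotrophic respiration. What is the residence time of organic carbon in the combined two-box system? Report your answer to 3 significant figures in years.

48.4 yr

Residence time in the combined system uses the total inventory and the total *external* removal — internal exchanges between the two boxes cancel.
M_total = 1050 + 357 = 1407.0 Gt C.
ΣF_external_out = 0.500 + 28.6 = 29.100 Gt C/yr.
τ = M_total / ΣF_ext = 1407.0 / 29.100 = 48.35 yr.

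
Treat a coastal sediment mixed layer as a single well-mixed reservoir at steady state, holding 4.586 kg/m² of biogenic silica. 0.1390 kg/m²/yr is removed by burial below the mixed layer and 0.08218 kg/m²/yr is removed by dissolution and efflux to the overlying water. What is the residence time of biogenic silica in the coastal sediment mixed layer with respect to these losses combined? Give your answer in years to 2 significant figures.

Total removal = 0.1390 + 0.08218 = 0.22118 kg/m²/yr.
τ = M / ΣF_out = 4.586 / 0.22118 = 20.73 yr.

21 yr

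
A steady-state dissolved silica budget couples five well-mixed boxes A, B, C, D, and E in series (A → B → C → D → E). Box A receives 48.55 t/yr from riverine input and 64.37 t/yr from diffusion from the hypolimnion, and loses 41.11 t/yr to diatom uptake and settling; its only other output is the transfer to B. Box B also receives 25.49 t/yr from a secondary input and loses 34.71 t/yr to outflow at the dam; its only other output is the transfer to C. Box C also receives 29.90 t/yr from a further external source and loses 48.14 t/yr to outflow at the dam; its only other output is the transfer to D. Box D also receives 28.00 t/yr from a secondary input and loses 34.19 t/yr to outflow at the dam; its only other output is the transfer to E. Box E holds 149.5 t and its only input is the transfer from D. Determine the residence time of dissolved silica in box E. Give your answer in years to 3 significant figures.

3.92 yr

Box A: F(A→B) = (48.55 + 64.37) − 41.11 = 71.810 t/yr.
Box B: F(B→C) = (71.810 + 25.49) − 34.71 = 62.590 t/yr.
Box C: F(C→D) = (62.590 + 29.90) − 48.14 = 44.350 t/yr.
Box D: F(D→E) = (44.350 + 28.00) − 34.19 = 38.160 t/yr.
Box E throughput = its input = 38.160 t/yr; τ = 149.5 / 38.160 = 3.918 yr.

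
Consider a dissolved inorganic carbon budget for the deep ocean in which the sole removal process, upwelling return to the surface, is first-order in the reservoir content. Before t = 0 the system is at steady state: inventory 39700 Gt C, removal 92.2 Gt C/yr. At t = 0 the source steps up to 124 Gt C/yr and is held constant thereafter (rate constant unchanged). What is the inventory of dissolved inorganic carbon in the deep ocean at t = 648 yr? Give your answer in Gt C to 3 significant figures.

τ = M₀/F₀ = 39700/92.2 = 430.6 yr; rate constant k = 1/τ.
New steady state M_∞ = F₁/k = F₁·τ = 124 × 430.6 = 53393 Gt C.
M(t) = M_∞ + (M₀ − M_∞)·e^(−t/τ); t/τ = 648/430.6 = 1.505, so e^(−t/τ) = 0.2220.
M(t) = 53393 − 13690 × 0.2220 = 50352 Gt C.

50400 Gt C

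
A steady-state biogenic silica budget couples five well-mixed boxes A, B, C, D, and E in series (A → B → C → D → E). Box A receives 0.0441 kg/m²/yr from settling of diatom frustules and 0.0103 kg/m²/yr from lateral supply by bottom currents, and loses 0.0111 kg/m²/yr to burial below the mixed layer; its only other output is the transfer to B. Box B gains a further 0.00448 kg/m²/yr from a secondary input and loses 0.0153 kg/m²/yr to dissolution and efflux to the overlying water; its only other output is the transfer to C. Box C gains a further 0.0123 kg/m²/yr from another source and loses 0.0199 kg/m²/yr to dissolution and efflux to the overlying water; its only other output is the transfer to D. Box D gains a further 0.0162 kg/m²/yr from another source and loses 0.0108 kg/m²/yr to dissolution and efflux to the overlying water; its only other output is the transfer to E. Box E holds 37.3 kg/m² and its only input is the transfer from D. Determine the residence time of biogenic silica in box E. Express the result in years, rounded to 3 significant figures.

1230 yr

Box A: F(A→B) = (0.0441 + 0.0103) − 0.0111 = 0.043300 kg/m²/yr.
Box B: F(B→C) = (0.043300 + 0.00448) − 0.0153 = 0.032480 kg/m²/yr.
Box C: F(C→D) = (0.032480 + 0.0123) − 0.0199 = 0.024880 kg/m²/yr.
Box D: F(D→E) = (0.024880 + 0.0162) − 0.0108 = 0.030280 kg/m²/yr.
Box E throughput = its input = 0.030280 kg/m²/yr; τ = 37.3 / 0.030280 = 1232 yr.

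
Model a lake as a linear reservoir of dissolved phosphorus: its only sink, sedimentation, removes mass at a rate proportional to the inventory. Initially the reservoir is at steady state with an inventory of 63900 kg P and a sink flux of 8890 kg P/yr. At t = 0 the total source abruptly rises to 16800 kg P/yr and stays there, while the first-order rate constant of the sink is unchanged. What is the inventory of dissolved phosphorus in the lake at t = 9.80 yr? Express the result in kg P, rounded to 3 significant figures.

The sink rate constant is k = F₀/M₀ = 8890/63900 = 0.1391 yr⁻¹.
Solving dM/dt = F₁ − kM with M(0) = M₀ gives M(t) = F₁/k + (M₀ − F₁/k)·e^(−kt).
F₁/k = 16800/0.1391 = 120760 kg P; kt = 0.1391 × 9.80 = 1.363, e^(−kt) = 0.2558.
M(9.80) = 120760 + (63900 − 120760) × 0.2558 = 120760 − 14540 = 106210 kg P.

106000 kg P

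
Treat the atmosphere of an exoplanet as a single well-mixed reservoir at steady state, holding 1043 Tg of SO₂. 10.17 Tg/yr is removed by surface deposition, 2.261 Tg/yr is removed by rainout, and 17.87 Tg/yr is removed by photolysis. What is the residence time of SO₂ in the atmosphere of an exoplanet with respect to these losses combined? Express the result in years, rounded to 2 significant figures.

Total removal = 10.17 + 2.261 + 17.87 = 30.301 Tg/yr.
τ = M / ΣF_out = 1043 / 30.301 = 34.42 yr.

34 yr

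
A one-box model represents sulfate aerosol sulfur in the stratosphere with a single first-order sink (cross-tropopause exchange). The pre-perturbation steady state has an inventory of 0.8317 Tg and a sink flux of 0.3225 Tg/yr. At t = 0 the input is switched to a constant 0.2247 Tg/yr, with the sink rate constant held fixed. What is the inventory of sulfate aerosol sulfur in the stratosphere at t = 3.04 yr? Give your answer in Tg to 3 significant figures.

0.657 Tg

τ = M₀/F₀ = 0.8317/0.3225 = 2.579 yr; rate constant k = 1/τ.
New steady state M_∞ = F₁/k = F₁·τ = 0.2247 × 2.579 = 0.57948 Tg.
M(t) = M_∞ + (M₀ − M_∞)·e^(−t/τ); t/τ = 3.04/2.579 = 1.179, so e^(−t/τ) = 0.3077.
M(t) = 0.57948 + 0.2522 × 0.3077 = 0.65708 Tg.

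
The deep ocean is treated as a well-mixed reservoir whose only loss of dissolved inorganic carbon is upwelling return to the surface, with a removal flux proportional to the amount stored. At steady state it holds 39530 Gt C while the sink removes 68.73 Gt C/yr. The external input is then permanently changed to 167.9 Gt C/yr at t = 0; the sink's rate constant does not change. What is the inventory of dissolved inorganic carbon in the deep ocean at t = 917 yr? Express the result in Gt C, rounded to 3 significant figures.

85000 Gt C

τ = M₀/F₀ = 39530/68.73 = 575.1 yr; rate constant k = 1/τ.
New steady state M_∞ = F₁/k = F₁·τ = 167.9 × 575.1 = 96568 Gt C.
M(t) = M_∞ + (M₀ − M_∞)·e^(−t/τ); t/τ = 917/575.1 = 1.594, so e^(−t/τ) = 0.2030.
M(t) = 96568 − 57040 × 0.2030 = 84987 Gt C.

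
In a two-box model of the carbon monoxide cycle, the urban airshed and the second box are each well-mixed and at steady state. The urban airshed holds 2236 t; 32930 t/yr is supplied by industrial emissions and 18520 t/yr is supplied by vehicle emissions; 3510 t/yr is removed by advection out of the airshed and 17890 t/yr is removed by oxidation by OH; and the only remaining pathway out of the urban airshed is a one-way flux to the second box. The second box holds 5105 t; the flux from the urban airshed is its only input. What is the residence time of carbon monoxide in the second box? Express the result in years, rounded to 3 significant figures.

0.170 yr

Balance the urban airshed: ΣF_in = 32930 + 18520 = 51450 t/yr.
Flux to the second box = ΣF_in − (3510 + 17890) = 30050 t/yr.
At steady state the output of the second box equals its input, 30050 t/yr.
τ = M / F = 5105 / 30050 = 0.1699 yr.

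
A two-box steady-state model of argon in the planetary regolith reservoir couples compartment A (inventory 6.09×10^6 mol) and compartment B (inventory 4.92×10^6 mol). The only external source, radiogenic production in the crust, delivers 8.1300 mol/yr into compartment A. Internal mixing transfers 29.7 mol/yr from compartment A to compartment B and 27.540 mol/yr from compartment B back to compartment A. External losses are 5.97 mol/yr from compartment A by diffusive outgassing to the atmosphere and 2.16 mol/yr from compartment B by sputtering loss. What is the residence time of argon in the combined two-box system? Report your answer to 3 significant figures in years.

1.35×10^6 yr

Residence time in the combined system uses the total inventory and the total *external* removal — internal exchanges between the two boxes cancel.
M_total = 6.09×10^6 + 4.92×10^6 = 1.1010×10^7 mol.
ΣF_external_out = 5.97 + 2.16 = 8.1300 mol/yr.
τ = M_total / ΣF_ext = 1.1010×10^7 / 8.1300 = 1.354×10^6 yr.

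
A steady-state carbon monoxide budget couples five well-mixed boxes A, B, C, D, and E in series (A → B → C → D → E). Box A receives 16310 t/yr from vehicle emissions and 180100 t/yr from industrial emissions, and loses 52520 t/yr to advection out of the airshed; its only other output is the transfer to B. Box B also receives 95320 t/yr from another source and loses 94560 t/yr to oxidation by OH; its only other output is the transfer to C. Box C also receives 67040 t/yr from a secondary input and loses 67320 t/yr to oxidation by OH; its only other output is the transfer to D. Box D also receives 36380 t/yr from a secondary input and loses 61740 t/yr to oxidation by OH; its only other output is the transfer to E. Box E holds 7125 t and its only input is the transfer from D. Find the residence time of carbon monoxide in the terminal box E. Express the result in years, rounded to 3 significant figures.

0.0599 yr

Box A: F(A→B) = (16310 + 180100) − 52520 = 143890 t/yr.
Box B: F(B→C) = (143890 + 95320) − 94560 = 144650 t/yr.
Box C: F(C→D) = (144650 + 67040) − 67320 = 144370 t/yr.
Box D: F(D→E) = (144370 + 36380) − 61740 = 119010 t/yr.
Box E throughput = its input = 119010 t/yr; τ = 7125 / 119010 = 0.05987 yr.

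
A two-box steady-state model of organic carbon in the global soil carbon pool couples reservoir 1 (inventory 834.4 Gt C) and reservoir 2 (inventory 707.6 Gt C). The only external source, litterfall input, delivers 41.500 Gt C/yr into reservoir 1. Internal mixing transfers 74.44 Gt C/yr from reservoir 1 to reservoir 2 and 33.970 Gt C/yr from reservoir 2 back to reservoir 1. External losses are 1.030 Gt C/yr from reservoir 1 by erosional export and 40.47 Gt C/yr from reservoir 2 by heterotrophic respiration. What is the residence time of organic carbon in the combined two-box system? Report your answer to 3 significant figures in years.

37.2 yr

For the system as a whole, the A↔B exchange is internal and contributes nothing to the throughput; only the external sinks remove mass.
M_total = 834.4 + 707.6 = 1542.0 Gt C.
ΣF_external_out = 1.030 + 40.47 = 41.500 Gt C/yr.
τ = M_total / ΣF_ext = 1542.0 / 41.500 = 37.16 yr.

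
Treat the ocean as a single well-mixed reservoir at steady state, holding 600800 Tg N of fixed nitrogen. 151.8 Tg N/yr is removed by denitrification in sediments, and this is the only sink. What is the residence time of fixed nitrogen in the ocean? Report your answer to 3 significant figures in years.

3960 yr

τ = M / F = 600800 / 151.8 = 3958 yr.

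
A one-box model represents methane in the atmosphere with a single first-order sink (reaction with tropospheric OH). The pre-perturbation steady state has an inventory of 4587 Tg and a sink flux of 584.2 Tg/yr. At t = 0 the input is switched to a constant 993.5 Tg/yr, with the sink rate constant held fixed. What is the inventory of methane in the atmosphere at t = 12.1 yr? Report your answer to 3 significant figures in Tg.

7110 Tg

The sink rate constant is k = F₀/M₀ = 584.2/4587 = 0.1274 yr⁻¹.
Solving dM/dt = F₁ − kM with M(0) = M₀ gives M(t) = F₁/k + (M₀ − F₁/k)·e^(−kt).
F₁/k = 993.5/0.1274 = 7800.7 Tg; kt = 0.1274 × 12.1 = 1.541, e^(−kt) = 0.2142.
M(12.1) = 7800.7 + (4587 − 7800.7) × 0.2142 = 7800.7 − 688.2 = 7112.5 Tg.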